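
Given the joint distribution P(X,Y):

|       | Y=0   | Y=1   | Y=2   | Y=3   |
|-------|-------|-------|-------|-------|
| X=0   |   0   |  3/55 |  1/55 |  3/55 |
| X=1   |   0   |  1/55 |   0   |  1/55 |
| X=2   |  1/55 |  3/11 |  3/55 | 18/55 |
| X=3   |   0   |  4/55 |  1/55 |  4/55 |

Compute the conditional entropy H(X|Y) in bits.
1.3443 bits

H(X|Y) = H(X,Y) - H(Y)

H(X,Y) = -Σ_{x,y} P(x,y) log₂ P(x,y). Per-cell terms -P(x,y)·log₂P(x,y):
  X=0: 0.00000, 0.22889, 0.10512, 0.22889
  X=1: 0.00000, 0.10512, 0.00000, 0.10512
  X=2: 0.10512, 0.51122, 0.22889, 0.52738
  X=3: 0.00000, 0.27501, 0.10512, 0.27501
  (cells with P = 0 contribute 0)
Sum of the 16 terms: H(X,Y) = 2.8009 bits

Marginal of Y (column sums):
  P(Y=0) = 0 + 0 + 1/55 + 0 = 1/55
  P(Y=1) = 3/55 + 1/55 + 3/11 + 4/55 = 23/55
  P(Y=2) = 1/55 + 0 + 3/55 + 1/55 = 1/11
  P(Y=3) = 3/55 + 1/55 + 18/55 + 4/55 = 26/55
H(Y) = -[(1/55)·log₂(1/55) + (23/55)·log₂(23/55) + (1/11)·log₂(1/11) + (26/55)·log₂(26/55)]
  = 0.10512 + 0.52599 + 0.31449 + 0.51098 = 1.4566 bits

H(X|Y) = H(X,Y) - H(Y) = 2.8009 - 1.4566 = 1.3443 bits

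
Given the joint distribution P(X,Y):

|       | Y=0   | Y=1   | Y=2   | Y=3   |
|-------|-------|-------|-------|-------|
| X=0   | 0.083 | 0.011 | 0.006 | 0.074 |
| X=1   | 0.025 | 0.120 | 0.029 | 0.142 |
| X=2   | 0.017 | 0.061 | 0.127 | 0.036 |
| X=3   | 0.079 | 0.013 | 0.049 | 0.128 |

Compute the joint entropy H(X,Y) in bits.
3.6004 bits

H(X,Y) = -Σ_{x,y} P(x,y) log₂ P(x,y). Per-cell terms -P(x,y)·log₂P(x,y):
  X=0: 0.29803, 0.07157, 0.04428, 0.27797
  X=1: 0.13305, 0.36707, 0.14813, 0.39988
  X=2: 0.09993, 0.24614, 0.37809, 0.17265
  X=3: 0.28930, 0.08145, 0.21320, 0.37962
Sum of the 16 terms: H(X,Y) = 3.6004 bits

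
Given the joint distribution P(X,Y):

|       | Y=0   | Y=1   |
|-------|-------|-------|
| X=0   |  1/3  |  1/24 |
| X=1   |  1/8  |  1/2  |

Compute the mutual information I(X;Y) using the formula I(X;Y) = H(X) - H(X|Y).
0.3551 bits

I(X;Y) = H(X) - H(X|Y)

Marginal of X (row sums):
  P(X=0) = 1/3 + 1/24 = 3/8
  P(X=1) = 1/8 + 1/2 = 5/8
H(X) = -[(3/8)·log₂(3/8) + (5/8)·log₂(5/8)]
  = 0.530639 + 0.423795 = 0.954434 bits

Marginal of Y (column sums):
  P(Y=0) = 1/3 + 1/8 = 11/24
  P(Y=1) = 1/24 + 1/2 = 13/24
H(X|Y) = Σ_y P(y)·H(X|Y=y):
  Y=0: P(Y=0) = 11/24, P(X|Y=0) = (8/11, 3/11) → H(X|Y=0) = 0.845351
  Y=1: P(Y=1) = 13/24, P(X|Y=1) = (1/13, 12/13) → H(X|Y=1) = 0.391244
H(X|Y) = (11/24)·0.845351 + (13/24)·0.391244 = 0.599376 bits

I(X;Y) = H(X) - H(X|Y) = 0.954434 - 0.599376 = 0.3551 bits

Cross-check via I(X;Y) = H(X) + H(Y) - H(X,Y): computing H(Y) from the column sums and H(X,Y) from the 4 cells in the same way gives H(Y) = 0.994985 bits and H(X,Y) = 1.594361 bits, so
I(X;Y) = 0.954434 + 0.994985 - 1.594361 = 0.3551 bits ✓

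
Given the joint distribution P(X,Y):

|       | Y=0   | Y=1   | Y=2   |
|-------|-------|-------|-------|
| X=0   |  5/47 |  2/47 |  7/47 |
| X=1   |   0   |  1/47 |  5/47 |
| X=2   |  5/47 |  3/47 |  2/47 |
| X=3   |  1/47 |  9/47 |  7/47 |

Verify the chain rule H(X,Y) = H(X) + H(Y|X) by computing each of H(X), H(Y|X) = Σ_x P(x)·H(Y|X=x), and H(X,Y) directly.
H(X) = 1.9053 bits, H(Y|X) = 1.2788 bits, H(X,Y) = 3.1840 bits

Marginal of X (row sums):
  P(X=0) = 5/47 + 2/47 + 7/47 = 14/47
  P(X=1) = 0 + 1/47 + 5/47 = 6/47
  P(X=2) = 5/47 + 3/47 + 2/47 = 10/47
  P(X=3) = 1/47 + 9/47 + 7/47 = 17/47
H(X) = -[(14/47)·log₂(14/47) + (6/47)·log₂(6/47) + (10/47)·log₂(10/47) + (17/47)·log₂(17/47)]
  = 0.520453 + 0.379101 + 0.475034 + 0.530663 = 1.9053 bits

H(Y|X) = Σ_x P(x)·H(Y|X=x):
  X=0: P(X=0) = 14/47, P(Y|X=0) = (5/14, 1/7, 1/2) → H(Y|X=0) = 1.431560
  X=1: P(X=1) = 6/47, P(Y|X=1) = (0, 1/6, 5/6) → H(Y|X=1) = 0.650022
  X=2: P(X=2) = 10/47, P(Y|X=2) = (1/2, 3/10, 1/5) → H(Y|X=2) = 1.485475
  X=3: P(X=3) = 17/47, P(Y|X=3) = (1/17, 9/17, 7/17) → H(Y|X=3) = 1.253298
H(Y|X) = (14/47)·1.431560 + (6/47)·0.650022 + (10/47)·1.485475 + (17/47)·1.253298 = 1.2788 bits

H(X,Y) = -Σ_{x,y} P(x,y) log₂ P(x,y). Per-cell terms -P(x,y)·log₂P(x,y):
  X=0: 0.343900, 0.193812, 0.409163
  X=1: 0.000000, 0.118183, 0.343900
  X=2: 0.343900, 0.253380, 0.193812
  X=3: 0.118183, 0.456638, 0.409163
  (cells with P = 0 contribute 0)
Sum of the 12 terms: H(X,Y) = 3.1840 bits

Chain rule check:
  H(X) + H(Y|X) = 1.9053 + 1.2788 = 3.1841 bits
  H(X,Y) = 3.1840 bits
✓ Chain rule verified (Δ = 0.0001 is 4-dp rounding noise: each of the three values was rounded independently).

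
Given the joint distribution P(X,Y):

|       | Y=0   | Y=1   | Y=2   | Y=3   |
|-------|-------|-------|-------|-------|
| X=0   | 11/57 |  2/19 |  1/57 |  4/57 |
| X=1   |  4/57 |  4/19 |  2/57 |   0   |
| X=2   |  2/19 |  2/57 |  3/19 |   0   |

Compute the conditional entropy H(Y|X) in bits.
1.4391 bits

H(Y|X) = H(X,Y) - H(X)

H(X,Y) = -Σ_{x,y} P(x,y) log₂ P(x,y). Per-cell terms -P(x,y)·log₂P(x,y):
  X=0: 0.458036, 0.341887, 0.102331, 0.268975
  X=1: 0.268975, 0.473248, 0.169575, 0.000000
  X=2: 0.341887, 0.169575, 0.420468, 0.000000
  (cells with P = 0 contribute 0)
Sum of the 12 terms: H(X,Y) = 3.01496 bits

Marginal of X (row sums):
  P(X=0) = 11/57 + 2/19 + 1/57 + 4/57 = 22/57
  P(X=1) = 4/57 + 4/19 + 2/57 + 0 = 6/19
  P(X=2) = 2/19 + 2/57 + 3/19 + 0 = 17/57
H(X) = -[(22/57)·log₂(22/57) + (6/19)·log₂(6/19) + (17/57)·log₂(17/57)]
  = 0.530107 + 0.525147 + 0.520566 = 1.57582 bits

H(Y|X) = H(X,Y) - H(X) = 3.01496 - 1.57582 = 1.4391 bits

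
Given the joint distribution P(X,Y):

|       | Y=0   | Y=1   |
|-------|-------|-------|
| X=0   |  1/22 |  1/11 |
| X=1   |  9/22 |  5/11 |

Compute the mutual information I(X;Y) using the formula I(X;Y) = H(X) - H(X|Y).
0.0069 bits

I(X;Y) = H(X) - H(X|Y)

Marginal of X (row sums):
  P(X=0) = 1/22 + 1/11 = 3/22
  P(X=1) = 9/22 + 5/11 = 19/22
H(X) = -[(3/22)·log₂(3/22) + (19/22)·log₂(19/22)]
  = 0.391973 + 0.182663 = 0.57464 bits

Marginal of Y (column sums):
  P(Y=0) = 1/22 + 9/22 = 5/11
  P(Y=1) = 1/11 + 5/11 = 6/11
H(X|Y) = Σ_y P(y)·H(X|Y=y):
  Y=0: P(Y=0) = 5/11, P(X|Y=0) = (1/10, 9/10) → H(X|Y=0) = 0.468996
  Y=1: P(Y=1) = 6/11, P(X|Y=1) = (1/6, 5/6) → H(X|Y=1) = 0.650022
H(X|Y) = (5/11)·0.468996 + (6/11)·0.650022 = 0.56774 bits

I(X;Y) = H(X) - H(X|Y) = 0.57464 - 0.56774 = 0.0069 bits

Cross-check via I(X;Y) = H(X) + H(Y) - H(X,Y): computing H(Y) from the column sums and H(X,Y) from the 4 cells in the same way gives H(Y) = 0.99403 bits and H(X,Y) = 1.56177 bits, so
I(X;Y) = 0.57464 + 0.99403 - 1.56177 = 0.0069 bits ✓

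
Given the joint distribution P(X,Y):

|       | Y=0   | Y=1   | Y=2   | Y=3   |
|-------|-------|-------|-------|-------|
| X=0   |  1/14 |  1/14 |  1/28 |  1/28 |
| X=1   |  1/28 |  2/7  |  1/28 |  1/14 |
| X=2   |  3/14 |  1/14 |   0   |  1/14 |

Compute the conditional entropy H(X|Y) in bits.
1.2732 bits

H(X|Y) = H(X,Y) - H(Y)

H(X,Y) = -Σ_{x,y} P(x,y) log₂ P(x,y). Per-cell terms -P(x,y)·log₂P(x,y):
  X=0: 0.271954, 0.271954, 0.171691, 0.171691
  X=1: 0.171691, 0.516387, 0.171691, 0.271954
  X=2: 0.476227, 0.271954, 0.000000, 0.271954
  (cells with P = 0 contribute 0)
Sum of the 12 terms: H(X,Y) = 3.03915 bits

Marginal of Y (column sums):
  P(Y=0) = 1/14 + 1/28 + 3/14 = 9/28
  P(Y=1) = 1/14 + 2/7 + 1/14 = 3/7
  P(Y=2) = 1/28 + 1/28 + 0 = 1/14
  P(Y=3) = 1/28 + 1/14 + 1/14 = 5/28
H(Y) = -[(9/28)·log₂(9/28) + (3/7)·log₂(3/7) + (1/14)·log₂(1/14) + (5/28)·log₂(5/28)]
  = 0.526317 + 0.523882 + 0.271954 + 0.443826 = 1.76598 bits

H(X|Y) = H(X,Y) - H(Y) = 3.03915 - 1.76598 = 1.2732 bits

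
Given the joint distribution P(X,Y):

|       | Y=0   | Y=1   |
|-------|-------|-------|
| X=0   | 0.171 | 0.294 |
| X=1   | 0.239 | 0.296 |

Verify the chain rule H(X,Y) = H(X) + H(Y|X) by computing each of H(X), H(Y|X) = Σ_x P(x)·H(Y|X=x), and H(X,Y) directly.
H(X) = 0.9965 bits, H(Y|X) = 0.9719 bits, H(X,Y) = 1.9683 bits

Marginal of X (row sums):
  P(X=0) = 0.171 + 0.294 = 0.465
  P(X=1) = 0.239 + 0.296 = 0.535
H(X) = -[0.465·log₂(0.465) + 0.535·log₂(0.535)]
  = 0.5137 + 0.4828 = 0.9965 bits

H(Y|X) = Σ_x P(x)·H(Y|X=x):
  X=0: P(X=0) = 0.465, P(Y|X=0) = (57/155, 98/155) → H(Y|X=0) = 0.9489
  X=1: P(X=1) = 0.535, P(Y|X=1) = (239/535, 296/535) → H(Y|X=1) = 0.9918
H(Y|X) = 0.465·0.9489 + 0.535·0.9918 = 0.9719 bits

H(X,Y) = -Σ_{x,y} P(x,y) log₂ P(x,y). Per-cell terms -P(x,y)·log₂P(x,y):
  X=0: 0.4357, 0.5192
  X=1: 0.4935, 0.5199
Sum of the 4 terms: H(X,Y) = 1.9683 bits

Chain rule check:
  H(X) + H(Y|X) = 0.9965 + 0.9719 = 1.9684 bits
  H(X,Y) = 1.9683 bits
✓ Chain rule verified (Δ = 0.0001 is 4-dp rounding noise: each of the three values was rounded independently).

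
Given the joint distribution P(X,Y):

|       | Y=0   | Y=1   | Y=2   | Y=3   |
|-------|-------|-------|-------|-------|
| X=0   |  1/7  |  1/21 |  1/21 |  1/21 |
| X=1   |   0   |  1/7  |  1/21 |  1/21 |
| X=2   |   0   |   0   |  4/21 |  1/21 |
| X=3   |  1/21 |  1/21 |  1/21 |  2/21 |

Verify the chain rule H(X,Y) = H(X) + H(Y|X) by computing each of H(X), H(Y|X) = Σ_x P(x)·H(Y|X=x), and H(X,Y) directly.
H(X) = 1.9952 bits, H(Y|X) = 1.4680 bits, H(X,Y) = 3.4633 bits

Marginal of X (row sums):
  P(X=0) = 1/7 + 1/21 + 1/21 + 1/21 = 2/7
  P(X=1) = 0 + 1/7 + 1/21 + 1/21 = 5/21
  P(X=2) = 0 + 0 + 4/21 + 1/21 = 5/21
  P(X=3) = 1/21 + 1/21 + 1/21 + 2/21 = 5/21
H(X) = -[(2/7)·log₂(2/7) + (5/21)·log₂(5/21) + (5/21)·log₂(5/21) + (5/21)·log₂(5/21)]
  = 0.51639 + 0.49295 + 0.49295 + 0.49295 = 1.9952 bits

H(Y|X) = Σ_x P(x)·H(Y|X=x):
  X=0: P(X=0) = 2/7, P(Y|X=0) = (1/2, 1/6, 1/6, 1/6) → H(Y|X=0) = 1.79248
  X=1: P(X=1) = 5/21, P(Y|X=1) = (0, 3/5, 1/5, 1/5) → H(Y|X=1) = 1.37095
  X=2: P(X=2) = 5/21, P(Y|X=2) = (0, 0, 4/5, 1/5) → H(Y|X=2) = 0.72193
  X=3: P(X=3) = 5/21, P(Y|X=3) = (1/5, 1/5, 1/5, 2/5) → H(Y|X=3) = 1.92193
H(Y|X) = (2/7)·1.79248 + (5/21)·1.37095 + (5/21)·0.72193 + (5/21)·1.92193 = 1.4680 bits

H(X,Y) = -Σ_{x,y} P(x,y) log₂ P(x,y). Per-cell terms -P(x,y)·log₂P(x,y):
  X=0: 0.40105, 0.20916, 0.20916, 0.20916
  X=1: 0.00000, 0.40105, 0.20916, 0.20916
  X=2: 0.00000, 0.00000, 0.45568, 0.20916
  X=3: 0.20916, 0.20916, 0.20916, 0.32308
  (cells with P = 0 contribute 0)
Sum of the 16 terms: H(X,Y) = 3.4633 bits

Chain rule check:
  H(X) + H(Y|X) = 1.9952 + 1.4680 = 3.4632 bits
  H(X,Y) = 3.4633 bits
✓ Chain rule verified (Δ = 0.0001 is 4-dp rounding noise: each of the three values was rounded independently).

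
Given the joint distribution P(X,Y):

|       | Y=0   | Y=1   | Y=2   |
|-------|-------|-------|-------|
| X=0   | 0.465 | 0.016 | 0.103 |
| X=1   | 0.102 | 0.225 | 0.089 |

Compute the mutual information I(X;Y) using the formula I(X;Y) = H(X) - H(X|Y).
0.3179 bits

I(X;Y) = H(X) - H(X|Y)

Marginal of X (row sums):
  P(X=0) = 0.465 + 0.016 + 0.103 = 0.584
  P(X=1) = 0.102 + 0.225 + 0.089 = 0.416
H(X) = -[0.584·log₂(0.584) + 0.416·log₂(0.416)]
  = 0.45316 + 0.52638 = 0.9795 bits

Marginal of Y (column sums):
  P(Y=0) = 0.465 + 0.102 = 0.567
  P(Y=1) = 0.016 + 0.225 = 0.241
  P(Y=2) = 0.103 + 0.089 = 0.192
H(X|Y) = Σ_y P(y)·H(X|Y=y):
  Y=0: P(Y=0) = 0.567, P(X|Y=0) = (155/189, 34/189) → H(X|Y=0) = 0.67985
  Y=1: P(Y=1) = 0.241, P(X|Y=1) = (16/241, 225/241) → H(X|Y=1) = 0.35231
  Y=2: P(Y=2) = 0.192, P(X|Y=2) = (103/192, 89/192) → H(X|Y=2) = 0.99616
H(X|Y) = 0.567·0.67985 + 0.241·0.35231 + 0.192·0.99616 = 0.6616 bits

I(X;Y) = H(X) - H(X|Y) = 0.9795 - 0.6616 = 0.3179 bits

Cross-check via I(X;Y) = H(X) + H(Y) - H(X,Y): computing H(Y) from the column sums and H(X,Y) from the 6 cells in the same way gives H(Y) = 1.4160 bits and H(X,Y) = 2.0776 bits, so
I(X;Y) = 0.9795 + 1.4160 - 2.0776 = 0.3179 bits ✓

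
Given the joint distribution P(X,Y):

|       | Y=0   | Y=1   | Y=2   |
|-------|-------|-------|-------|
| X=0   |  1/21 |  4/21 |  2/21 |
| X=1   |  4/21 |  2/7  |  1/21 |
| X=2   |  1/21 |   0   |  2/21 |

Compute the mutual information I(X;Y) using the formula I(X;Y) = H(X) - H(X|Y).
0.2357 bits

I(X;Y) = H(X) - H(X|Y)

Marginal of X (row sums):
  P(X=0) = 1/21 + 4/21 + 2/21 = 1/3
  P(X=1) = 4/21 + 2/7 + 1/21 = 11/21
  P(X=2) = 1/21 + 0 + 2/21 = 1/7
H(X) = -[(1/3)·log₂(1/3) + (11/21)·log₂(11/21) + (1/7)·log₂(1/7)]
  = 0.528321 + 0.488654 + 0.401051 = 1.41803 bits

Marginal of Y (column sums):
  P(Y=0) = 1/21 + 4/21 + 1/21 = 2/7
  P(Y=1) = 4/21 + 2/7 + 0 = 10/21
  P(Y=2) = 2/21 + 1/21 + 2/21 = 5/21
H(X|Y) = Σ_y P(y)·H(X|Y=y):
  Y=0: P(Y=0) = 2/7, P(X|Y=0) = (1/6, 2/3, 1/6) → H(X|Y=0) = 1.251629
  Y=1: P(Y=1) = 10/21, P(X|Y=1) = (2/5, 3/5, 0) → H(X|Y=1) = 0.970951
  Y=2: P(Y=2) = 5/21, P(X|Y=2) = (2/5, 1/5, 2/5) → H(X|Y=2) = 1.521928
H(X|Y) = (2/7)·1.251629 + (10/21)·0.970951 + (5/21)·1.521928 = 1.18233 bits

I(X;Y) = H(X) - H(X|Y) = 1.41803 - 1.18233 = 0.2357 bits

Cross-check via I(X;Y) = H(X) + H(Y) - H(X,Y): computing H(Y) from the column sums and H(X,Y) from the 9 cells in the same way gives H(Y) = 1.51905 bits and H(X,Y) = 2.70138 bits, so
I(X;Y) = 1.41803 + 1.51905 - 2.70138 = 0.2357 bits ✓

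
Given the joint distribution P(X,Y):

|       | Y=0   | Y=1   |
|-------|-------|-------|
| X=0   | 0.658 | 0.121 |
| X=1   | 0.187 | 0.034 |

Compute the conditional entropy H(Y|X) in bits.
0.6222 bits

H(Y|X) = H(X,Y) - H(X)

H(X,Y) = -Σ_{x,y} P(x,y) log₂ P(x,y). Per-cell terms -P(x,y)·log₂P(x,y):
  X=0: 0.3973, 0.3687
  X=1: 0.4523, 0.1659
Sum of the 4 terms: H(X,Y) = 1.3842 bits

Marginal of X (row sums):
  P(X=0) = 0.658 + 0.121 = 0.779
  P(X=1) = 0.187 + 0.034 = 0.221
H(X) = -[0.779·log₂(0.779) + 0.221·log₂(0.221)]
  = 0.2807 + 0.4813 = 0.7620 bits

H(Y|X) = H(X,Y) - H(X) = 1.3842 - 0.7620 = 0.6222 bits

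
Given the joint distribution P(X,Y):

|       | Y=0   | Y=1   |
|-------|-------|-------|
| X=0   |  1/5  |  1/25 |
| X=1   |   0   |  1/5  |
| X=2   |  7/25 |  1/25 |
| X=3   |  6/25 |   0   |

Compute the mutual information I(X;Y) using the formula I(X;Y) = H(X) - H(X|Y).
0.5255 bits

I(X;Y) = H(X) - H(X|Y)

Marginal of X (row sums):
  P(X=0) = 1/5 + 1/25 = 6/25
  P(X=1) = 0 + 1/5 = 1/5
  P(X=2) = 7/25 + 1/25 = 8/25
  P(X=3) = 6/25 + 0 = 6/25
H(X) = -[(6/25)·log₂(6/25) + (1/5)·log₂(1/5) + (8/25)·log₂(8/25) + (6/25)·log₂(6/25)]
  = 0.494134 + 0.464386 + 0.526034 + 0.494134 = 1.97869 bits

Marginal of Y (column sums):
  P(Y=0) = 1/5 + 0 + 7/25 + 6/25 = 18/25
  P(Y=1) = 1/25 + 1/5 + 1/25 + 0 = 7/25
H(X|Y) = Σ_y P(y)·H(X|Y=y):
  Y=0: P(Y=0) = 18/25, P(X|Y=0) = (5/18, 0, 7/18, 1/3) → H(X|Y=0) = 1.571542
  Y=1: P(Y=1) = 7/25, P(X|Y=1) = (1/7, 5/7, 1/7, 0) → H(X|Y=1) = 1.148835
H(X|Y) = (18/25)·1.571542 + (7/25)·1.148835 = 1.45318 bits

I(X;Y) = H(X) - H(X|Y) = 1.97869 - 1.45318 = 0.5255 bits

Cross-check via I(X;Y) = H(X) + H(Y) - H(X,Y): computing H(Y) from the column sums and H(X,Y) from the 8 cells in the same way gives H(Y) = 0.85545 bits and H(X,Y) = 2.30863 bits, so
I(X;Y) = 1.97869 + 0.85545 - 2.30863 = 0.5255 bits ✓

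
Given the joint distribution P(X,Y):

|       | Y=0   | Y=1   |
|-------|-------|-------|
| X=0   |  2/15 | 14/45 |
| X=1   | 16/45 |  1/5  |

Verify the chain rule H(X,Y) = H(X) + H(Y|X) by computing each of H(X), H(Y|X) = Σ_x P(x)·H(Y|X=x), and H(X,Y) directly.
H(X) = 0.9911 bits, H(Y|X) = 0.9154 bits, H(X,Y) = 1.9065 bits

Marginal of X (row sums):
  P(X=0) = 2/15 + 14/45 = 4/9
  P(X=1) = 16/45 + 1/5 = 5/9
H(X) = -[(4/9)·log₂(4/9) + (5/9)·log₂(5/9)]
  = 0.5200 + 0.4711 = 0.9911 bits

H(Y|X) = Σ_x P(x)·H(Y|X=x):
  X=0: P(X=0) = 4/9, P(Y|X=0) = (3/10, 7/10) → H(Y|X=0) = 0.8813
  X=1: P(X=1) = 5/9, P(Y|X=1) = (16/25, 9/25) → H(Y|X=1) = 0.9427
H(Y|X) = (4/9)·0.8813 + (5/9)·0.9427 = 0.9154 bits

H(X,Y) = -Σ_{x,y} P(x,y) log₂ P(x,y). Per-cell terms -P(x,y)·log₂P(x,y):
  X=0: 0.3876, 0.5241
  X=1: 0.5304, 0.4644
Sum of the 4 terms: H(X,Y) = 1.9065 bits

Chain rule check:
  H(X) + H(Y|X) = 0.9911 + 0.9154 = 1.9065 bits
  H(X,Y) = 1.9065 bits
✓ Chain rule verified.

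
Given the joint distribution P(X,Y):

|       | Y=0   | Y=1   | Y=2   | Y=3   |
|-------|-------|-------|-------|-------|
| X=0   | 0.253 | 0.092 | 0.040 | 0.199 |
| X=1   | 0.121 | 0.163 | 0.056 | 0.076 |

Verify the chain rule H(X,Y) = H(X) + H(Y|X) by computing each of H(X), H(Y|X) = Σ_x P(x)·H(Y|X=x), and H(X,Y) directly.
H(X) = 0.9795 bits, H(Y|X) = 1.7987 bits, H(X,Y) = 2.7783 bits

Marginal of X (row sums):
  P(X=0) = 0.253 + 0.092 + 0.040 + 0.199 = 0.584
  P(X=1) = 0.121 + 0.163 + 0.056 + 0.076 = 0.416
H(X) = -[0.584·log₂(0.584) + 0.416·log₂(0.416)]
  = 0.45316 + 0.52638 = 0.9795 bits

H(Y|X) = Σ_x P(x)·H(Y|X=x):
  X=0: P(X=0) = 0.584, P(Y|X=0) = (253/584, 23/146, 5/73, 199/584) → H(Y|X=0) = 1.73703
  X=1: P(X=1) = 0.416, P(Y|X=1) = (121/416, 163/416, 7/52, 19/104) → H(Y|X=1) = 1.88534
H(Y|X) = 0.584·1.73703 + 0.416·1.88534 = 1.7987 bits

H(X,Y) = -Σ_{x,y} P(x,y) log₂ P(x,y). Per-cell terms -P(x,y)·log₂P(x,y):
  X=0: 0.50165, 0.31668, 0.18575, 0.46350
  X=1: 0.36868, 0.42658, 0.23287, 0.28256
Sum of the 8 terms: H(X,Y) = 2.7783 bits

Chain rule check:
  H(X) + H(Y|X) = 0.9795 + 1.7987 = 2.7782 bits
  H(X,Y) = 2.7783 bits
✓ Chain rule verified (Δ = 0.0001 is 4-dp rounding noise: each of the three values was rounded independently).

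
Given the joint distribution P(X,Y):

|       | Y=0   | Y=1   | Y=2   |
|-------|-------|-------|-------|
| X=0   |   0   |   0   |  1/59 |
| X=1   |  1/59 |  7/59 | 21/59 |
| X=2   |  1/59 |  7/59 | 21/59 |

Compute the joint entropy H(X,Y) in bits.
2.0898 bits

H(X,Y) = -Σ_{x,y} P(x,y) log₂ P(x,y). Per-cell terms -P(x,y)·log₂P(x,y):
  X=0: 0.000000, 0.000000, 0.099706
  X=1: 0.099706, 0.364865, 0.530455
  X=2: 0.099706, 0.364865, 0.530455
  (cells with P = 0 contribute 0)
Sum of the 9 terms: H(X,Y) = 2.0898 bits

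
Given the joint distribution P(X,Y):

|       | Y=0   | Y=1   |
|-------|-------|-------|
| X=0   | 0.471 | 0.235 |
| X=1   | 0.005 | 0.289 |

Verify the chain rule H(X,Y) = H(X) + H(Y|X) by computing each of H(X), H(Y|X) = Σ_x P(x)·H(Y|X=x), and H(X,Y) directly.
H(X) = 0.8738 bits, H(Y|X) = 0.6845 bits, H(X,Y) = 1.5584 bits

Marginal of X (row sums):
  P(X=0) = 0.471 + 0.235 = 0.706
  P(X=1) = 0.005 + 0.289 = 0.294
H(X) = -[0.706·log₂(0.706) + 0.294·log₂(0.294)]
  = 0.3546 + 0.5192 = 0.8738 bits

H(Y|X) = Σ_x P(x)·H(Y|X=x):
  X=0: P(X=0) = 0.706, P(Y|X=0) = (471/706, 235/706) → H(Y|X=0) = 0.9178
  X=1: P(X=1) = 0.294, P(Y|X=1) = (5/294, 289/294) → H(Y|X=1) = 0.1243
H(Y|X) = 0.706·0.9178 + 0.294·0.1243 = 0.6845 bits

H(X,Y) = -Σ_{x,y} P(x,y) log₂ P(x,y). Per-cell terms -P(x,y)·log₂P(x,y):
  X=0: 0.5116, 0.4910
  X=1: 0.0382, 0.5176
Sum of the 4 terms: H(X,Y) = 1.5584 bits

Chain rule check:
  H(X) + H(Y|X) = 0.8738 + 0.6845 = 1.5583 bits
  H(X,Y) = 1.5584 bits
✓ Chain rule verified (Δ = 0.0001 is 4-dp rounding noise: each of the three values was rounded independently).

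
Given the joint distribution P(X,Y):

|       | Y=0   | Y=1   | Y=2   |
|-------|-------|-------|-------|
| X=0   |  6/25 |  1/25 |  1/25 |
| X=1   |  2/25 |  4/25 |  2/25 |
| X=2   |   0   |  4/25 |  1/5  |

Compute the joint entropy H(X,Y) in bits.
2.7591 bits

H(X,Y) = -Σ_{x,y} P(x,y) log₂ P(x,y). Per-cell terms -P(x,y)·log₂P(x,y):
  X=0: 0.4941, 0.1858, 0.1858
  X=1: 0.2915, 0.4230, 0.2915
  X=2: 0.0000, 0.4230, 0.4644
  (cells with P = 0 contribute 0)
Sum of the 9 terms: H(X,Y) = 2.7591 bits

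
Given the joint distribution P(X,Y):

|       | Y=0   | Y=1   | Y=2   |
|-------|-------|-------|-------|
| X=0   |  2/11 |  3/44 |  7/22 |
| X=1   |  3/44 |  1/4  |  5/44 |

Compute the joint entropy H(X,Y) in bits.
2.3577 bits

H(X,Y) = -Σ_{x,y} P(x,y) log₂ P(x,y). Per-cell terms -P(x,y)·log₂P(x,y):
  X=0: 0.44717, 0.26417, 0.52566
  X=1: 0.26417, 0.50000, 0.35653
Sum of the 6 terms: H(X,Y) = 2.3577 bits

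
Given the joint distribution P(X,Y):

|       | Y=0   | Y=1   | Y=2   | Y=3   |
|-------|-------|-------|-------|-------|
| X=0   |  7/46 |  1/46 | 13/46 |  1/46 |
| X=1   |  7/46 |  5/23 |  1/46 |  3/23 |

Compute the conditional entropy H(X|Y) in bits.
0.6125 bits

H(X|Y) = H(X,Y) - H(Y)

H(X,Y) = -Σ_{x,y} P(x,y) log₂ P(x,y). Per-cell terms -P(x,y)·log₂P(x,y):
  X=0: 0.4133359, 0.1200774, 0.5152302, 0.1200774
  X=1: 0.4133359, 0.4786161, 0.1200774, 0.3832956
Sum of the 8 terms: H(X,Y) = 2.564046 bits

Marginal of Y (column sums):
  P(Y=0) = 7/46 + 7/46 = 7/23
  P(Y=1) = 1/46 + 5/23 = 11/46
  P(Y=2) = 13/46 + 1/46 = 7/23
  P(Y=3) = 1/46 + 3/23 = 7/46
H(Y) = -[(7/23)·log₂(7/23) + (11/46)·log₂(11/46) + (7/23)·log₂(7/23) + (7/46)·log₂(7/46)]
  = 0.5223239 + 0.4935964 + 0.5223239 + 0.4133359 = 1.951580 bits

H(X|Y) = H(X,Y) - H(Y) = 2.564046 - 1.951580 = 0.6125 bits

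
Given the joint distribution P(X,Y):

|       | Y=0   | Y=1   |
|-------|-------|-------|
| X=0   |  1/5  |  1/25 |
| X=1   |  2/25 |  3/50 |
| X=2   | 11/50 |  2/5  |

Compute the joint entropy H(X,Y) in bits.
2.1945 bits

H(X,Y) = -Σ_{x,y} P(x,y) log₂ P(x,y). Per-cell terms -P(x,y)·log₂P(x,y):
  X=0: 0.46439, 0.18575
  X=1: 0.29151, 0.24353
  X=2: 0.48057, 0.52877
Sum of the 6 terms: H(X,Y) = 2.1945 bits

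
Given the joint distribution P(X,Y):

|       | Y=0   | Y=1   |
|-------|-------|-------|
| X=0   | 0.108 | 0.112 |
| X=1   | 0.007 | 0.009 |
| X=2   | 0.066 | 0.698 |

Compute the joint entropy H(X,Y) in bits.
1.4327 bits

H(X,Y) = -Σ_{x,y} P(x,y) log₂ P(x,y). Per-cell terms -P(x,y)·log₂P(x,y):
  X=0: 0.3468, 0.3537
  X=1: 0.0501, 0.0612
  X=2: 0.2588, 0.3621
Sum of the 6 terms: H(X,Y) = 1.4327 bits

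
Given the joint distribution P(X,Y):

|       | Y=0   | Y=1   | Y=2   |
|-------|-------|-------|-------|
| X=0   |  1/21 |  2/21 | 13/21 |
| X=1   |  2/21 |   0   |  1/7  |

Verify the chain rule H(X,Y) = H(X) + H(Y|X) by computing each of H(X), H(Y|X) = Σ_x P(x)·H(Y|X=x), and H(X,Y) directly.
H(X) = 0.7919 bits, H(Y|X) = 0.8928 bits, H(X,Y) = 1.6847 bits

Marginal of X (row sums):
  P(X=0) = 1/21 + 2/21 + 13/21 = 16/21
  P(X=1) = 2/21 + 0 + 1/7 = 5/21
H(X) = -[(16/21)·log₂(16/21) + (5/21)·log₂(5/21)]
  = 0.29891 + 0.49295 = 0.7919 bits

H(Y|X) = Σ_x P(x)·H(Y|X=x):
  X=0: P(X=0) = 16/21, P(Y|X=0) = (1/16, 1/8, 13/16) → H(Y|X=0) = 0.86839
  X=1: P(X=1) = 5/21, P(Y|X=1) = (2/5, 0, 3/5) → H(Y|X=1) = 0.97095
H(Y|X) = (16/21)·0.86839 + (5/21)·0.97095 = 0.8928 bits

H(X,Y) = -Σ_{x,y} P(x,y) log₂ P(x,y). Per-cell terms -P(x,y)·log₂P(x,y):
  X=0: 0.20916, 0.32308, 0.42831
  X=1: 0.32308, 0.00000, 0.40105
  (cells with P = 0 contribute 0)
Sum of the 6 terms: H(X,Y) = 1.6847 bits

Chain rule check:
  H(X) + H(Y|X) = 0.7919 + 0.8928 = 1.6847 bits
  H(X,Y) = 1.6847 bits
✓ Chain rule verified.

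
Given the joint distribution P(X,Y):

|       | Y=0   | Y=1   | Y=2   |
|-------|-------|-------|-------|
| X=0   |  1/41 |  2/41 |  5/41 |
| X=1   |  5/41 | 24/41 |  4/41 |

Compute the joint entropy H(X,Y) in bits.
1.8634 bits

H(X,Y) = -Σ_{x,y} P(x,y) log₂ P(x,y). Per-cell terms -P(x,y)·log₂P(x,y):
  X=0: 0.130672, 0.212564, 0.370198
  X=1: 0.370198, 0.452248, 0.327566
Sum of the 6 terms: H(X,Y) = 1.8634 bits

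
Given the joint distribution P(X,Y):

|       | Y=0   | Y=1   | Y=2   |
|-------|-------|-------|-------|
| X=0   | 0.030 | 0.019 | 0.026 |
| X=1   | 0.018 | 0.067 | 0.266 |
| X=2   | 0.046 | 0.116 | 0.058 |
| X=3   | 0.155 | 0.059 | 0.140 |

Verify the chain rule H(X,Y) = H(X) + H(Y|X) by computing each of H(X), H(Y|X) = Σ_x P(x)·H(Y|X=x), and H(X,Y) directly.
H(X) = 1.8214 bits, H(Y|X) = 1.3077 bits, H(X,Y) = 3.1291 bits

Marginal of X (row sums):
  P(X=0) = 0.030 + 0.019 + 0.026 = 0.075
  P(X=1) = 0.018 + 0.067 + 0.266 = 0.351
  P(X=2) = 0.046 + 0.116 + 0.058 = 0.220
  P(X=3) = 0.155 + 0.059 + 0.140 = 0.354
H(X) = -[0.075·log₂(0.075) + 0.351·log₂(0.351) + 0.220·log₂(0.220) + 0.354·log₂(0.354)]
  = 0.28027 + 0.53017 + 0.48057 + 0.53036 = 1.8214 bits

H(Y|X) = Σ_x P(x)·H(Y|X=x):
  X=0: P(X=0) = 0.075, P(Y|X=0) = (2/5, 19/75, 26/75) → H(Y|X=0) = 1.56044
  X=1: P(X=1) = 0.351, P(Y|X=1) = (2/39, 67/351, 266/351) → H(Y|X=1) = 0.97900
  X=2: P(X=2) = 0.220, P(Y|X=2) = (23/110, 29/55, 29/110) → H(Y|X=2) = 1.46603
  X=3: P(X=3) = 0.354, P(Y|X=3) = (155/354, 1/6, 70/177) → H(Y|X=3) = 1.48180
H(Y|X) = 0.075·1.56044 + 0.351·0.97900 + 0.220·1.46603 + 0.354·1.48180 = 1.3077 bits

H(X,Y) = -Σ_{x,y} P(x,y) log₂ P(x,y). Per-cell terms -P(x,y)·log₂P(x,y):
  X=0: 0.15177, 0.10864, 0.13690
  X=1: 0.10433, 0.26128, 0.50819
  X=2: 0.20434, 0.36051, 0.23825
  X=3: 0.41690, 0.24091, 0.39711
Sum of the 12 terms: H(X,Y) = 3.1291 bits

Chain rule check:
  H(X) + H(Y|X) = 1.8214 + 1.3077 = 3.1291 bits
  H(X,Y) = 3.1291 bits
✓ Chain rule verified.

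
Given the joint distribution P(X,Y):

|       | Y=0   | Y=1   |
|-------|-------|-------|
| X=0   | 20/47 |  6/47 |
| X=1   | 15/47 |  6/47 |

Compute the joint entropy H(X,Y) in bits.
1.8086 bits

H(X,Y) = -Σ_{x,y} P(x,y) log₂ P(x,y). Per-cell terms -P(x,y)·log₂P(x,y):
  X=0: 0.5245, 0.3791
  X=1: 0.5259, 0.3791
Sum of the 4 terms: H(X,Y) = 1.8086 bits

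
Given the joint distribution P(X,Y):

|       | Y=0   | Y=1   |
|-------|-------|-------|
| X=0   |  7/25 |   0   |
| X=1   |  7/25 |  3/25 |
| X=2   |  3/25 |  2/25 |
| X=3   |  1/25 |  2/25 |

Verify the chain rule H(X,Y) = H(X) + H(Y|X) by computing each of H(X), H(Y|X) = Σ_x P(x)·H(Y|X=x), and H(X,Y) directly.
H(X) = 1.8744 bits, H(Y|X) = 0.6569 bits, H(X,Y) = 2.5313 bits

Marginal of X (row sums):
  P(X=0) = 7/25 + 0 = 7/25
  P(X=1) = 7/25 + 3/25 = 2/5
  P(X=2) = 3/25 + 2/25 = 1/5
  P(X=3) = 1/25 + 2/25 = 3/25
H(X) = -[(7/25)·log₂(7/25) + (2/5)·log₂(2/5) + (1/5)·log₂(1/5) + (3/25)·log₂(3/25)]
  = 0.514220 + 0.528771 + 0.464386 + 0.367067 = 1.8744 bits

H(Y|X) = Σ_x P(x)·H(Y|X=x):
  X=0: P(X=0) = 7/25, P(Y|X=0) = (1, 0) → H(Y|X=0) = 0.000000
  X=1: P(X=1) = 2/5, P(Y|X=1) = (7/10, 3/10) → H(Y|X=1) = 0.881291
  X=2: P(X=2) = 1/5, P(Y|X=2) = (3/5, 2/5) → H(Y|X=2) = 0.970951
  X=3: P(X=3) = 3/25, P(Y|X=3) = (1/3, 2/3) → H(Y|X=3) = 0.918296
H(Y|X) = (7/25)·0.000000 + (2/5)·0.881291 + (1/5)·0.970951 + (3/25)·0.918296 = 0.6569 bits

H(X,Y) = -Σ_{x,y} P(x,y) log₂ P(x,y). Per-cell terms -P(x,y)·log₂P(x,y):
  X=0: 0.514220, 0.000000
  X=1: 0.514220, 0.367067
  X=2: 0.367067, 0.291508
  X=3: 0.185754, 0.291508
  (cells with P = 0 contribute 0)
Sum of the 8 terms: H(X,Y) = 2.5313 bits

Chain rule check:
  H(X) + H(Y|X) = 1.8744 + 0.6569 = 2.5313 bits
  H(X,Y) = 2.5313 bits
✓ Chain rule verified.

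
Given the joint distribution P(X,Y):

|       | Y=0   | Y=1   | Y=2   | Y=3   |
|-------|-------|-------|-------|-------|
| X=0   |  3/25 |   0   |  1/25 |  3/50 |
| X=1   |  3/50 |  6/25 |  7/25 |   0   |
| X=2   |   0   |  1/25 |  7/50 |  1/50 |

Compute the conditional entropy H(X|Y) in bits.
0.9776 bits

H(X|Y) = H(X,Y) - H(Y)

H(X,Y) = -Σ_{x,y} P(x,y) log₂ P(x,y). Per-cell terms -P(x,y)·log₂P(x,y):
  X=0: 0.36707, 0.00000, 0.18575, 0.24353
  X=1: 0.24353, 0.49413, 0.51422, 0.00000
  X=2: 0.00000, 0.18575, 0.39711, 0.11288
  (cells with P = 0 contribute 0)
Sum of the 12 terms: H(X,Y) = 2.7440 bits

Marginal of Y (column sums):
  P(Y=0) = 3/25 + 3/50 + 0 = 9/50
  P(Y=1) = 0 + 6/25 + 1/25 = 7/25
  P(Y=2) = 1/25 + 7/25 + 7/50 = 23/50
  P(Y=3) = 3/50 + 0 + 1/50 = 2/25
H(Y) = -[(9/50)·log₂(9/50) + (7/25)·log₂(7/25) + (23/50)·log₂(23/50) + (2/25)·log₂(2/25)]
  = 0.44531 + 0.51422 + 0.51534 + 0.29151 = 1.7664 bits

H(X|Y) = H(X,Y) - H(Y) = 2.7440 - 1.7664 = 0.9776 bits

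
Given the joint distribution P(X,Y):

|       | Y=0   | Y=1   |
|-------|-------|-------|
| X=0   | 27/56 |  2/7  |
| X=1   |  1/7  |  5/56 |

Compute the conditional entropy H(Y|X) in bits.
0.9543 bits

H(Y|X) = H(X,Y) - H(X)

H(X,Y) = -Σ_{x,y} P(x,y) log₂ P(x,y). Per-cell terms -P(x,y)·log₂P(x,y):
  X=0: 0.5074396, 0.5163871
  X=1: 0.4010507, 0.3111988
Sum of the 4 terms: H(X,Y) = 1.736076 bits

Marginal of X (row sums):
  P(X=0) = 27/56 + 2/7 = 43/56
  P(X=1) = 1/7 + 5/56 = 13/56
H(X) = -[(43/56)·log₂(43/56) + (13/56)·log₂(13/56)]
  = 0.2926228 + 0.4891053 = 0.781728 bits

H(Y|X) = H(X,Y) - H(X) = 1.736076 - 0.781728 = 0.9543 bits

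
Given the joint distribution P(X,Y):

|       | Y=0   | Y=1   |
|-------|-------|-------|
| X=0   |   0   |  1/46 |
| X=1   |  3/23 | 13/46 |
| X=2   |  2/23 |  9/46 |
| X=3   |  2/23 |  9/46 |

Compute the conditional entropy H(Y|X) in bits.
0.8750 bits

H(Y|X) = H(X,Y) - H(X)

H(X,Y) = -Σ_{x,y} P(x,y) log₂ P(x,y). Per-cell terms -P(x,y)·log₂P(x,y):
  X=0: 0.0000, 0.1201
  X=1: 0.3833, 0.5152
  X=2: 0.3064, 0.4605
  X=3: 0.3064, 0.4605
  (cells with P = 0 contribute 0)
Sum of the 8 terms: H(X,Y) = 2.5524 bits

Marginal of X (row sums):
  P(X=0) = 0 + 1/46 = 1/46
  P(X=1) = 3/23 + 13/46 = 19/46
  P(X=2) = 2/23 + 9/46 = 13/46
  P(X=3) = 2/23 + 9/46 = 13/46
H(X) = -[(1/46)·log₂(1/46) + (19/46)·log₂(19/46) + (13/46)·log₂(13/46) + (13/46)·log₂(13/46)]
  = 0.1201 + 0.5269 + 0.5152 + 0.5152 = 1.6774 bits

H(Y|X) = H(X,Y) - H(X) = 2.5524 - 1.6774 = 0.8750 bits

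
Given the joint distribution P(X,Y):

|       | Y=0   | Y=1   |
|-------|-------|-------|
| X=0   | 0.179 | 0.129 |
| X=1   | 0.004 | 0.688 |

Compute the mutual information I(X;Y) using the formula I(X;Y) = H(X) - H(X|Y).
0.3490 bits

I(X;Y) = H(X) - H(X|Y)

Marginal of X (row sums):
  P(X=0) = 0.179 + 0.129 = 0.308
  P(X=1) = 0.004 + 0.688 = 0.692
H(X) = -[0.308·log₂(0.308) + 0.692·log₂(0.692)]
  = 0.52329 + 0.36756 = 0.89085 bits

Marginal of Y (column sums):
  P(Y=0) = 0.179 + 0.004 = 0.183
  P(Y=1) = 0.129 + 0.688 = 0.817
H(X|Y) = Σ_y P(y)·H(X|Y=y):
  Y=0: P(Y=0) = 0.183, P(X|Y=0) = (179/183, 4/183) → H(X|Y=0) = 0.15175
  Y=1: P(Y=1) = 0.817, P(X|Y=1) = (3/19, 16/19) → H(X|Y=1) = 0.62925
H(X|Y) = 0.183·0.15175 + 0.817·0.62925 = 0.54187 bits

I(X;Y) = H(X) - H(X|Y) = 0.89085 - 0.54187 = 0.3490 bits

Cross-check via I(X;Y) = H(X) + H(Y) - H(X,Y): computing H(Y) from the column sums and H(X,Y) from the 4 cells in the same way gives H(Y) = 0.68660 bits and H(X,Y) = 1.22846 bits, so
I(X;Y) = 0.89085 + 0.68660 - 1.22846 = 0.3490 bits ✓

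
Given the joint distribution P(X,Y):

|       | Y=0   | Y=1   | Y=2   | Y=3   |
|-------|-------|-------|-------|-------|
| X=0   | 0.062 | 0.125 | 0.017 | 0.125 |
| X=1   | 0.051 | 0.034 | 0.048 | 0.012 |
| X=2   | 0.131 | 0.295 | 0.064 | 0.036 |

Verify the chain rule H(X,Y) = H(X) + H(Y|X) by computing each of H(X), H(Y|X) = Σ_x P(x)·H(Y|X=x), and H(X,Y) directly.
H(X) = 1.4191 bits, H(Y|X) = 1.6813 bits, H(X,Y) = 3.1005 bits

Marginal of X (row sums):
  P(X=0) = 0.062 + 0.125 + 0.017 + 0.125 = 0.329
  P(X=1) = 0.051 + 0.034 + 0.048 + 0.012 = 0.145
  P(X=2) = 0.131 + 0.295 + 0.064 + 0.036 = 0.526
H(X) = -[0.329·log₂(0.329) + 0.145·log₂(0.145) + 0.526·log₂(0.526)]
  = 0.52766 + 0.40395 + 0.48753 = 1.4191 bits

H(Y|X) = Σ_x P(x)·H(Y|X=x):
  X=0: P(X=0) = 0.329, P(Y|X=0) = (62/329, 125/329, 17/329, 125/329) → H(Y|X=0) = 1.73552
  X=1: P(X=1) = 0.145, P(Y|X=1) = (51/145, 34/145, 48/145, 12/145) → H(Y|X=1) = 1.84636
  X=2: P(X=2) = 0.526, P(Y|X=2) = (131/526, 295/526, 32/263, 18/263) → H(Y|X=2) = 1.60195
H(Y|X) = 0.329·1.73552 + 0.145·1.84636 + 0.526·1.60195 = 1.6813 bits

H(X,Y) = -Σ_{x,y} P(x,y) log₂ P(x,y). Per-cell terms -P(x,y)·log₂P(x,y):
  X=0: 0.24872, 0.37500, 0.09993, 0.37500
  X=1: 0.21896, 0.16586, 0.21028, 0.07657
  X=2: 0.38414, 0.51956, 0.25381, 0.17265
Sum of the 12 terms: H(X,Y) = 3.1005 bits

Chain rule check:
  H(X) + H(Y|X) = 1.4191 + 1.6813 = 3.1004 bits
  H(X,Y) = 3.1005 bits
✓ Chain rule verified (Δ = 0.0001 is 4-dp rounding noise: each of the three values was rounded independently).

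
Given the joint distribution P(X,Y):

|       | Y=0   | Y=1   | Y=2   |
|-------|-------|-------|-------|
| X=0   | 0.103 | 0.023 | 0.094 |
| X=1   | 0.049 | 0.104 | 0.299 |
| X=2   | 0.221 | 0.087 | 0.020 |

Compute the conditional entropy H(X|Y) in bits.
1.2243 bits

H(X|Y) = H(X,Y) - H(Y)

H(X,Y) = -Σ_{x,y} P(x,y) log₂ P(x,y). Per-cell terms -P(x,y)·log₂P(x,y):
  X=0: 0.33777, 0.12517, 0.32065
  X=1: 0.21320, 0.33960, 0.52079
  X=2: 0.48131, 0.30649, 0.11288
Sum of the 9 terms: H(X,Y) = 2.7579 bits

Marginal of Y (column sums):
  P(Y=0) = 0.103 + 0.049 + 0.221 = 0.373
  P(Y=1) = 0.023 + 0.104 + 0.087 = 0.214
  P(Y=2) = 0.094 + 0.299 + 0.020 = 0.413
H(Y) = -[0.373·log₂(0.373) + 0.214·log₂(0.214) + 0.413·log₂(0.413)]
  = 0.53069 + 0.47600 + 0.52690 = 1.5336 bits

H(X|Y) = H(X,Y) - H(Y) = 2.7579 - 1.5336 = 1.2243 bits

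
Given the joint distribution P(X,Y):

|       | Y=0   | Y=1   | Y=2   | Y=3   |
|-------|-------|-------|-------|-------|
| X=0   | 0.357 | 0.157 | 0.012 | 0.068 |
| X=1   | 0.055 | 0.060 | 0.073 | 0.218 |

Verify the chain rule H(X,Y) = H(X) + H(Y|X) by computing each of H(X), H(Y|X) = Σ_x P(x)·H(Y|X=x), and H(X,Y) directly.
H(X) = 0.9744 bits, H(Y|X) = 1.5442 bits, H(X,Y) = 2.5186 bits

Marginal of X (row sums):
  P(X=0) = 0.357 + 0.157 + 0.012 + 0.068 = 0.594
  P(X=1) = 0.055 + 0.060 + 0.073 + 0.218 = 0.406
H(X) = -[0.594·log₂(0.594) + 0.406·log₂(0.406)]
  = 0.446370 + 0.527982 = 0.9744 bits

H(Y|X) = Σ_x P(x)·H(Y|X=x):
  X=0: P(X=0) = 0.594, P(Y|X=0) = (119/198, 157/594, 2/99, 34/297) → H(Y|X=0) = 1.420541
  X=1: P(X=1) = 0.406, P(Y|X=1) = (55/406, 30/203, 73/406, 109/203) → H(Y|X=1) = 1.725164
H(Y|X) = 0.594·1.420541 + 0.406·1.725164 = 1.5442 bits

H(X,Y) = -Σ_{x,y} P(x,y) log₂ P(x,y). Per-cell terms -P(x,y)·log₂P(x,y):
  X=0: 0.530503, 0.419373, 0.076570, 0.263726
  X=1: 0.230143, 0.243534, 0.275645, 0.479077
Sum of the 8 terms: H(X,Y) = 2.5186 bits

Chain rule check:
  H(X) + H(Y|X) = 0.9744 + 1.5442 = 2.5186 bits
  H(X,Y) = 2.5186 bits
✓ Chain rule verified.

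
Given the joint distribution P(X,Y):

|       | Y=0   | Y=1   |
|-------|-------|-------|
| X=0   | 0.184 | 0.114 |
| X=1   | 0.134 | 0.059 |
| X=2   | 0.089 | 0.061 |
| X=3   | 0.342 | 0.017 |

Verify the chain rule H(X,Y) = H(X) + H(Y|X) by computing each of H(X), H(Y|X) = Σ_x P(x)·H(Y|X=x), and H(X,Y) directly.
H(X) = 1.9197 bits, H(Y|X) = 0.7024 bits, H(X,Y) = 2.6221 bits

Marginal of X (row sums):
  P(X=0) = 0.184 + 0.114 = 0.298
  P(X=1) = 0.134 + 0.059 = 0.193
  P(X=2) = 0.089 + 0.061 = 0.150
  P(X=3) = 0.342 + 0.017 = 0.359
H(X) = -[0.298·log₂(0.298) + 0.193·log₂(0.193) + 0.150·log₂(0.150) + 0.359·log₂(0.359)]
  = 0.52049 + 0.45805 + 0.41054 + 0.53058 = 1.9197 bits

H(Y|X) = Σ_x P(x)·H(Y|X=x):
  X=0: P(X=0) = 0.298, P(Y|X=0) = (92/149, 57/149) → H(Y|X=0) = 0.95982
  X=1: P(X=1) = 0.193, P(Y|X=1) = (134/193, 59/193) → H(Y|X=1) = 0.88815
  X=2: P(X=2) = 0.150, P(Y|X=2) = (89/150, 61/150) → H(Y|X=2) = 0.97472
  X=3: P(X=3) = 0.359, P(Y|X=3) = (342/359, 17/359) → H(Y|X=3) = 0.27505
H(Y|X) = 0.298·0.95982 + 0.193·0.88815 + 0.150·0.97472 + 0.359·0.27505 = 0.7024 bits

H(X,Y) = -Σ_{x,y} P(x,y) log₂ P(x,y). Per-cell terms -P(x,y)·log₂P(x,y):
  X=0: 0.44937, 0.35715
  X=1: 0.38856, 0.24091
  X=2: 0.31061, 0.24614
  X=3: 0.52939, 0.09993
Sum of the 8 terms: H(X,Y) = 2.6221 bits

Chain rule check:
  H(X) + H(Y|X) = 1.9197 + 0.7024 = 2.6221 bits
  H(X,Y) = 2.6221 bits
✓ Chain rule verified.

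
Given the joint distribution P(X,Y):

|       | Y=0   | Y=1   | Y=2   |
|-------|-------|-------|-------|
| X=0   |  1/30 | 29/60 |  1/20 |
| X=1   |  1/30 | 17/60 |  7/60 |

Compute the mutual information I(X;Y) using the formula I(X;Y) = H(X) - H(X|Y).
0.0450 bits

I(X;Y) = H(X) - H(X|Y)

Marginal of X (row sums):
  P(X=0) = 1/30 + 29/60 + 1/20 = 17/30
  P(X=1) = 1/30 + 17/60 + 7/60 = 13/30
H(X) = -[(17/30)·log₂(17/30) + (13/30)·log₂(13/30)]
  = 0.4643 + 0.5228 = 0.9871 bits

Marginal of Y (column sums):
  P(Y=0) = 1/30 + 1/30 = 1/15
  P(Y=1) = 29/60 + 17/60 = 23/30
  P(Y=2) = 1/20 + 7/60 = 1/6
H(X|Y) = Σ_y P(y)·H(X|Y=y):
  Y=0: P(Y=0) = 1/15, P(X|Y=0) = (1/2, 1/2) → H(X|Y=0) = 1.0000
  Y=1: P(Y=1) = 23/30, P(X|Y=1) = (29/46, 17/46) → H(X|Y=1) = 0.9503
  Y=2: P(Y=2) = 1/6, P(X|Y=2) = (3/10, 7/10) → H(X|Y=2) = 0.8813
H(X|Y) = (1/15)·1.0000 + (23/30)·0.9503 + (1/6)·0.8813 = 0.9421 bits

I(X;Y) = H(X) - H(X|Y) = 0.9871 - 0.9421 = 0.0450 bits

Cross-check via I(X;Y) = H(X) + H(Y) - H(X,Y): computing H(Y) from the column sums and H(X,Y) from the 6 cells in the same way gives H(Y) = 0.9852 bits and H(X,Y) = 1.9273 bits, so
I(X;Y) = 0.9871 + 0.9852 - 1.9273 = 0.0450 bits ✓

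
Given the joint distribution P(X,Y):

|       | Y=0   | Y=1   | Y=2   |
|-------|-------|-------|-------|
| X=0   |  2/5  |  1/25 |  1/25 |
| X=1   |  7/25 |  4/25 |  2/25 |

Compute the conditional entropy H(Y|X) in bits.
1.1302 bits

H(Y|X) = H(X,Y) - H(X)

H(X,Y) = -Σ_{x,y} P(x,y) log₂ P(x,y). Per-cell terms -P(x,y)·log₂P(x,y):
  X=0: 0.52877124, 0.18575425, 0.18575425
  X=1: 0.51422035, 0.42301699, 0.29150850
Sum of the 6 terms: H(X,Y) = 2.1290256 bits

Marginal of X (row sums):
  P(X=0) = 2/5 + 1/25 + 1/25 = 12/25
  P(X=1) = 7/25 + 4/25 + 2/25 = 13/25
H(X) = -[(12/25)·log₂(12/25) + (13/25)·log₂(13/25)]
  = 0.50826897 + 0.49057657 = 0.9988455 bits

H(Y|X) = H(X,Y) - H(X) = 2.1290256 - 0.9988455 = 1.1302 bits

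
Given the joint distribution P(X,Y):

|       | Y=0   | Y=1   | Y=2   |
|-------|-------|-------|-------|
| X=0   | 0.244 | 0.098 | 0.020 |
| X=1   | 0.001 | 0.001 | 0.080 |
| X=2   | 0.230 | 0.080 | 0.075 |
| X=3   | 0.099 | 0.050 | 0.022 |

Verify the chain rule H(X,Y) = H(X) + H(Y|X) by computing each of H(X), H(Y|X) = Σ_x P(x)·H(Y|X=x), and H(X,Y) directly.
H(X) = 1.7924 bits, H(Y|X) = 1.1839 bits, H(X,Y) = 2.9763 bits

Marginal of X (row sums):
  P(X=0) = 0.244 + 0.098 + 0.020 = 0.362
  P(X=1) = 0.001 + 0.001 + 0.080 = 0.082
  P(X=2) = 0.230 + 0.080 + 0.075 = 0.385
  P(X=3) = 0.099 + 0.050 + 0.022 = 0.171
H(X) = -[0.362·log₂(0.362) + 0.082·log₂(0.082) + 0.385·log₂(0.385) + 0.171·log₂(0.171)]
  = 0.53067 + 0.29588 + 0.53017 + 0.43570 = 1.7924 bits

H(Y|X) = Σ_x P(x)·H(Y|X=x):
  X=0: P(X=0) = 0.362, P(Y|X=0) = (122/181, 49/181, 10/181) → H(Y|X=0) = 1.12476
  X=1: P(X=1) = 0.082, P(Y|X=1) = (1/82, 1/82, 40/41) → H(Y|X=1) = 0.18982
  X=2: P(X=2) = 0.385, P(Y|X=2) = (46/77, 16/77, 15/77) → H(Y|X=2) = 1.37474
  X=3: P(X=3) = 0.171, P(Y|X=3) = (11/19, 50/171, 22/171) → H(Y|X=3) = 1.35583
H(Y|X) = 0.362·1.12476 + 0.082·0.18982 + 0.385·1.37474 + 0.171·1.35583 = 1.1839 bits

H(X,Y) = -Σ_{x,y} P(x,y) log₂ P(x,y). Per-cell terms -P(x,y)·log₂P(x,y):
  X=0: 0.49655, 0.32841, 0.11288
  X=1: 0.00997, 0.00997, 0.29151
  X=2: 0.48767, 0.29151, 0.28027
  X=3: 0.33031, 0.21610, 0.12114
Sum of the 12 terms: H(X,Y) = 2.9763 bits

Chain rule check:
  H(X) + H(Y|X) = 1.7924 + 1.1839 = 2.9763 bits
  H(X,Y) = 2.9763 bits
✓ Chain rule verified.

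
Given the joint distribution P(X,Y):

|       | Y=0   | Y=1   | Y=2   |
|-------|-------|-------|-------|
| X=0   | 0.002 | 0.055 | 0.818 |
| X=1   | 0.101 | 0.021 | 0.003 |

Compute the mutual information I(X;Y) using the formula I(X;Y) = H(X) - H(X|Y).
0.4361 bits

I(X;Y) = H(X) - H(X|Y)

Marginal of X (row sums):
  P(X=0) = 0.002 + 0.055 + 0.818 = 0.875
  P(X=1) = 0.101 + 0.021 + 0.003 = 0.125
H(X) = -[0.875·log₂(0.875) + 0.125·log₂(0.125)]
  = 0.16856 + 0.37500 = 0.5436 bits

Marginal of Y (column sums):
  P(Y=0) = 0.002 + 0.101 = 0.103
  P(Y=1) = 0.055 + 0.021 = 0.076
  P(Y=2) = 0.818 + 0.003 = 0.821
H(X|Y) = Σ_y P(y)·H(X|Y=y):
  Y=0: P(Y=0) = 0.103, P(X|Y=0) = (2/103, 101/103) → H(X|Y=0) = 0.13816
  Y=1: P(Y=1) = 0.076, P(X|Y=1) = (55/76, 21/76) → H(X|Y=1) = 0.85038
  Y=2: P(Y=2) = 0.821, P(X|Y=2) = (818/821, 3/821) → H(X|Y=2) = 0.03485
H(X|Y) = 0.103·0.13816 + 0.076·0.85038 + 0.821·0.03485 = 0.1075 bits

I(X;Y) = H(X) - H(X|Y) = 0.5436 - 0.1075 = 0.4361 bits

Cross-check via I(X;Y) = H(X) + H(Y) - H(X,Y): computing H(Y) from the column sums and H(X,Y) from the 6 cells in the same way gives H(Y) = 0.8539 bits and H(X,Y) = 0.9614 bits, so
I(X;Y) = 0.5436 + 0.8539 - 0.9614 = 0.4361 bits ✓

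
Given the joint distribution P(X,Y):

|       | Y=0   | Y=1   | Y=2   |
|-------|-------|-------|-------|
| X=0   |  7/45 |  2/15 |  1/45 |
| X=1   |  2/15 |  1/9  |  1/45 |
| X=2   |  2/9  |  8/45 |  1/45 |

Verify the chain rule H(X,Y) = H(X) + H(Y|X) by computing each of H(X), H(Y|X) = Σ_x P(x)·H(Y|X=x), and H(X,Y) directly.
H(X) = 1.5578 bits, H(Y|X) = 1.2785 bits, H(X,Y) = 2.8363 bits

Marginal of X (row sums):
  P(X=0) = 7/45 + 2/15 + 1/45 = 14/45
  P(X=1) = 2/15 + 1/9 + 1/45 = 4/15
  P(X=2) = 2/9 + 8/45 + 1/45 = 19/45
H(X) = -[(14/45)·log₂(14/45) + (4/15)·log₂(4/15) + (19/45)·log₂(19/45)]
  = 0.52407 + 0.50850 + 0.52521 = 1.5578 bits

H(Y|X) = Σ_x P(x)·H(Y|X=x):
  X=0: P(X=0) = 14/45, P(Y|X=0) = (1/2, 3/7, 1/14) → H(Y|X=0) = 1.29584
  X=1: P(X=1) = 4/15, P(Y|X=1) = (1/2, 5/12, 1/12) → H(Y|X=1) = 1.32501
  X=2: P(X=2) = 19/45, P(Y|X=2) = (10/19, 8/19, 1/19) → H(Y|X=2) = 1.23639
H(Y|X) = (14/45)·1.29584 + (4/15)·1.32501 + (19/45)·1.23639 = 1.2785 bits

H(X,Y) = -Σ_{x,y} P(x,y) log₂ P(x,y). Per-cell terms -P(x,y)·log₂P(x,y):
  X=0: 0.41759, 0.38759, 0.12204
  X=1: 0.38759, 0.35221, 0.12204
  X=2: 0.48221, 0.44300, 0.12204
Sum of the 9 terms: H(X,Y) = 2.8363 bits

Chain rule check:
  H(X) + H(Y|X) = 1.5578 + 1.2785 = 2.8363 bits
  H(X,Y) = 2.8363 bits
✓ Chain rule verified.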